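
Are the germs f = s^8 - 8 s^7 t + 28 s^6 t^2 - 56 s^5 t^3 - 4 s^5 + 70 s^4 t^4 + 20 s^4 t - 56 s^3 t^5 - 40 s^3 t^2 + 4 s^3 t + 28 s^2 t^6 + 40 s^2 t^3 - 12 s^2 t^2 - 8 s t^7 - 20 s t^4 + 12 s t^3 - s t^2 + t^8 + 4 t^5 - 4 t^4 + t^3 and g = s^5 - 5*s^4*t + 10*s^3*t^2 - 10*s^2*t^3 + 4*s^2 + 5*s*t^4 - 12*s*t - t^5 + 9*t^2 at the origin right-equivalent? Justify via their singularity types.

The Hessian of f at 0 has rank 0. Corank 2; j^3 = -t^2*(s - t) has shape L^2 M (L != M), so D-series; mu = 9 gives D_9. The Hessian of g at 0 has rank 1. Corank 1: A-series; mu = 4 gives A_4. f is D_9 but g is A_4, hence not right-equivalent.

No.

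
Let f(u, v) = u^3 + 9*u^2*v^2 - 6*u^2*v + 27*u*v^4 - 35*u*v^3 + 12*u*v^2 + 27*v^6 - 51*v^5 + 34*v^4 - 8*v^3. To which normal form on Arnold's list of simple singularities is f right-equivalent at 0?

E_{7}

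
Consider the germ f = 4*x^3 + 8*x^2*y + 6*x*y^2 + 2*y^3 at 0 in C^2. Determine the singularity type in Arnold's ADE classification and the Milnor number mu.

Type D4, Milnor number mu = 4.

The Hessian of f at 0 is [[0, 0], [0, 0]] with rank 0, so corank 2. A Groebner basis of the Jacobian ideal J(f) in C{x,y} is {y^3, x^2 - 3*y^2/2, x*y + 3*y^2/2}; counting standard monomials gives mu = 4. Corank 2; j^3 = 2*(x + y)*(2*x^2 + 2*x*y + y^2) splits into three distinct lines over C (the quadratic factor has nonzero discriminant), so D_4.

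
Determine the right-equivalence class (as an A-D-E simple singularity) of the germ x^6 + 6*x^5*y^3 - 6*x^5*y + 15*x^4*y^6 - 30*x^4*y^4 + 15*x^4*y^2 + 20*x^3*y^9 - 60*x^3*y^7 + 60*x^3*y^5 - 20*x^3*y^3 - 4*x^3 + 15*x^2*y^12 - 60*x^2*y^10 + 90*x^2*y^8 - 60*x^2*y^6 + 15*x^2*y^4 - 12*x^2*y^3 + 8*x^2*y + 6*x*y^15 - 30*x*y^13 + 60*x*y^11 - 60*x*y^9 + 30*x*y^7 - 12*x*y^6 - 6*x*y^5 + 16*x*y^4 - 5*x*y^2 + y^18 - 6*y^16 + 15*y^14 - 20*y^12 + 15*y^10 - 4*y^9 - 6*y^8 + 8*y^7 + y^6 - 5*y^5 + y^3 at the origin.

D_{7}

The Hessian of f at 0 is [[0, 0], [0, 0]] with rank 0, so corank 2. A Groebner basis of the Jacobian ideal J(f) in C{x,y} is {-2*x^2 + 3*x*y + y^4 - y^2, x^3 - 16*x^2 + 16*x*y - y^3/8 - 4*y^2, x^2*y - 64*x^2/3 + 64*x*y/3 - y^3/4 - 16*y^2/3, -64*x^2/3 + x*y^2 + 64*x*y/3 - y^3/2 - 16*y^2/3}; counting standard monomials gives mu = 7. Corank 2; j^3 = -(x - y)*(2*x - y)^2 has shape L^2 M (L != M), so D-series; mu = 7 gives D_7.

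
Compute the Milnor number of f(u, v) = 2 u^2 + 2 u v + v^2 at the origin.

1

The Hessian of f at 0 is [[4, 2], [2, 2]] with rank 2, so corank 0. A Groebner basis of the Jacobian ideal J(f) in C{u,v} is {u, v}; counting standard monomials gives mu = 1. Corank 0: nondegenerate Morse point, so A_1.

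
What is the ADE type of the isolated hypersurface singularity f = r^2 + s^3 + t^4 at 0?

The Hessian of f at 0 has rank 1. Corank 2; j^3 = s^3 is a perfect cube, so E-series; the 4-jet and mu = 6 give E_6.

E6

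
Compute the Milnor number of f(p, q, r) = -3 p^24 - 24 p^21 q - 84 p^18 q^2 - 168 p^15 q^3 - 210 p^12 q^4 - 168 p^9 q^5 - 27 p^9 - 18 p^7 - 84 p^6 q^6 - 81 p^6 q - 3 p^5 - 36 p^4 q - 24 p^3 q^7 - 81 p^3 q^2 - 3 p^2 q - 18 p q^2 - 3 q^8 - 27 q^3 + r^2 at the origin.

9

The Hessian of f at 0 has rank 1. Corank 2; j^3 = -3*q*(p + 3*q)^2 has shape L^2 M (L != M), so D-series; mu = 9 gives D_9.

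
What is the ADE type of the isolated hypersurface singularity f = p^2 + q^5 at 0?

A_{4}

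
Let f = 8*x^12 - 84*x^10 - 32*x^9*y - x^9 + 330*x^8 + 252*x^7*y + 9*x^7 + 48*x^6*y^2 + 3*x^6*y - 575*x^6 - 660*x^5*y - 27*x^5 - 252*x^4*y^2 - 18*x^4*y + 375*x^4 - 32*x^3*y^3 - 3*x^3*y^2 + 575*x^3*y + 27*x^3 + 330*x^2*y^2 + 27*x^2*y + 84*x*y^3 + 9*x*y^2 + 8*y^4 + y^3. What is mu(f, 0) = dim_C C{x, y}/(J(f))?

The Hessian of f at 0 has rank 0. Corank 2; j^3 = (3*x + y)^3 is a perfect cube, so E-series; the 4-jet and mu = 7 give E_7.

7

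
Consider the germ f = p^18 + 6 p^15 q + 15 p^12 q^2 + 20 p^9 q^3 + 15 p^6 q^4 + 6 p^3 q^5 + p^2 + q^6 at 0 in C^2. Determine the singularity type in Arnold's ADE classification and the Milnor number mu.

The Hessian of f at 0 has rank 1. Corank 1: A-series; mu = 5 gives A_5.

Type A5, Milnor number mu = 5.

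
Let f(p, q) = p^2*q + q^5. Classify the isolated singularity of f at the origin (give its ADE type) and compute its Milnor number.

Type D_6, Milnor number mu = 6.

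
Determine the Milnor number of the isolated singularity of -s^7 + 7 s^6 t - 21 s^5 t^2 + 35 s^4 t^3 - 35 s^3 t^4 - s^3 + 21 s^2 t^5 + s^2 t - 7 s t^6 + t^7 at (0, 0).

The Hessian of f at 0 is [[0, 0], [0, 0]] with rank 0, so corank 2. A Groebner basis of the Jacobian ideal J(f) in C{s,t} is {s*t/7 + t^6, s*t^2, s^2 - s*t}; counting standard monomials gives mu = 8. Corank 2; j^3 = -s^2*(s - t) has shape L^2 M (L != M), so D-series; mu = 8 gives D_8.

8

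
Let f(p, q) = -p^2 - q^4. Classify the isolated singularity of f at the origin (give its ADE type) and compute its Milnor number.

Type A_{3}, Milnor number mu = 3.

The Hessian of f at 0 is [[-2, 0], [0, 0]] with rank 1, so corank 1. A Groebner basis of the Jacobian ideal J(f) in C{p,q} is {q^3, p}; counting standard monomials gives mu = 3. Corank 1: A-series; mu = 3 gives A_3.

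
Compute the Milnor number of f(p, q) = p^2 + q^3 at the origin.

2

The Hessian of f at 0 has rank 1. Corank 1: A-series; mu = 2 gives A_2.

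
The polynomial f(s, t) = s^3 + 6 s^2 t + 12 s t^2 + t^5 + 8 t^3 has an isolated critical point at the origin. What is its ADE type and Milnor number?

Type E_{8}, Milnor number mu = 8.

The Hessian of f at 0 has rank 0. Corank 2; j^3 = (s + 2*t)^3 is a perfect cube, so E-series; the 5-jet and mu = 8 give E_8.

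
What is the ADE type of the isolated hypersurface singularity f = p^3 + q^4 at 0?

E6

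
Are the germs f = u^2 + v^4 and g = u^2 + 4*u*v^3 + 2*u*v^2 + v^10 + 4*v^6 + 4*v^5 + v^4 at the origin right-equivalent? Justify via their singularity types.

No.

The Hessian of f at 0 has rank 1. Corank 1: A-series; mu = 3 gives A_3. The Hessian of g at 0 has rank 1. Corank 1: A-series; mu = 9 gives A_9. f is A_3 but g is A_9, hence not right-equivalent.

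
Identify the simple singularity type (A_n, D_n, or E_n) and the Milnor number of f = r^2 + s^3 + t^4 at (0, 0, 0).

The Hessian of f at 0 is [[0, 0, 0], [0, 0, 0], [0, 0, 2]] with rank 1, so corank 2. A Groebner basis of the Jacobian ideal J(f) in C{s,t,r} is {t^3, s^2, r}; counting standard monomials gives mu = 6. Corank 2; j^3 = s^3 is a perfect cube, so E-series; the 4-jet and mu = 6 give E_6.

Type E6, Milnor number mu = 6.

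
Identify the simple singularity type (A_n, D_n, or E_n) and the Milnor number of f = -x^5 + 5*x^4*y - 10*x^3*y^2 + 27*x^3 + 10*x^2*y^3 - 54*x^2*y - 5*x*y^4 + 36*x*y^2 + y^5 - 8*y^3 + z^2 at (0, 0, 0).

The Hessian of f at 0 is [[0, 0, 0], [0, 0, 0], [0, 0, 2]] with rank 1, so corank 2. A Groebner basis of the Jacobian ideal J(f) in C{x,y,z} is {y^5, x*y^3 - 3*y^4/4, x^2 - 4*x*y/3 + 4*y^2/9, z}; counting standard monomials gives mu = 8. Corank 2; j^3 = (3*x - 2*y)^3 is a perfect cube, so E-series; the 5-jet and mu = 8 give E_8.

Type E_{8}, Milnor number mu = 8.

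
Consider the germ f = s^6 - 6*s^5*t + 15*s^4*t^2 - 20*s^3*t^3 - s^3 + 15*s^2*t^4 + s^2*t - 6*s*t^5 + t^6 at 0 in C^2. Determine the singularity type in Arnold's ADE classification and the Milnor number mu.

Type D_{7}, Milnor number mu = 7.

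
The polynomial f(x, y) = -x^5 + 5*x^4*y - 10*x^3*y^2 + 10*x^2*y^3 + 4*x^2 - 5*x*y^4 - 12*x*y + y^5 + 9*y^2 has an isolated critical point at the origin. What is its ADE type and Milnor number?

Type A_4, Milnor number mu = 4.

The Hessian of f at 0 has rank 1. Corank 1: A-series; mu = 4 gives A_4.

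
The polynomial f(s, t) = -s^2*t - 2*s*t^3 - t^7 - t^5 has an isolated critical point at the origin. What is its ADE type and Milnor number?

Type D_{8}, Milnor number mu = 8.

The Hessian of f at 0 has rank 0. Corank 2; j^3 = -s^2*t has shape L^2 M (L != M), so D-series; mu = 8 gives D_8.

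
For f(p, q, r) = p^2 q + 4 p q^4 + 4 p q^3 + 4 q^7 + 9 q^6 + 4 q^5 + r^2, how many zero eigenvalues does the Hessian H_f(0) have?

Hessian at 0 has rank 1.

2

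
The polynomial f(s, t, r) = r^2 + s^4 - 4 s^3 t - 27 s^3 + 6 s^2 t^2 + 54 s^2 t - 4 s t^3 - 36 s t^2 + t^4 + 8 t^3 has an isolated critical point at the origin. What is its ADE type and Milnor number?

Type E6, Milnor number mu = 6.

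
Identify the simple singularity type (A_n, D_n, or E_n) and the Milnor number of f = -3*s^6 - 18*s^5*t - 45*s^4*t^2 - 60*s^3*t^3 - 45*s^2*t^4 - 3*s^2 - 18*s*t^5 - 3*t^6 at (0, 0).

Type A_{5}, Milnor number mu = 5.

The Hessian of f at 0 is [[-6, 0], [0, 0]] with rank 1, so corank 1. A Groebner basis of the Jacobian ideal J(f) in C{s,t} is {t^5, s}; counting standard monomials gives mu = 5. Corank 1: A-series; mu = 5 gives A_5.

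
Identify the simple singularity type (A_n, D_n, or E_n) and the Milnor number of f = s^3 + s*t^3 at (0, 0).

The Hessian of f at 0 has rank 0. Corank 2; j^3 = s^3 is a perfect cube, so E-series; the 4-jet and mu = 7 give E_7.

Type E_{7}, Milnor number mu = 7.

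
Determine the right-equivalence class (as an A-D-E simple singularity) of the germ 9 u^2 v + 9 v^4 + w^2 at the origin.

The Hessian of f at 0 has rank 1. Corank 2; j^3 = 9*u^2*v has shape L^2 M (L != M), so D-series; mu = 5 gives D_5.

D5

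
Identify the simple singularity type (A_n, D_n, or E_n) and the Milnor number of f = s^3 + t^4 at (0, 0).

The Hessian of f at 0 has rank 0. Corank 2; j^3 = s^3 is a perfect cube, so E-series; the 4-jet and mu = 6 give E_6.

Type E_6, Milnor number mu = 6.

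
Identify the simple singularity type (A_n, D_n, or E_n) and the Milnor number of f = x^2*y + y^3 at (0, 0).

The Hessian of f at 0 has rank 0. Corank 2; j^3 = y*(x^2 + y^2) splits into three distinct lines over C (the quadratic factor has nonzero discriminant), so D_4.

Type D_4, Milnor number mu = 4.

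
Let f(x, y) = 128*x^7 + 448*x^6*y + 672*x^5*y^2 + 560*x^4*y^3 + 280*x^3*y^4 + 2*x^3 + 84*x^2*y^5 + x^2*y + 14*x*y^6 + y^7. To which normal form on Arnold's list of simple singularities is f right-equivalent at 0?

The Hessian of f at 0 is [[0, 0], [0, 0]] with rank 0, so corank 2. A Groebner basis of the Jacobian ideal J(f) in C{x,y} is {-x*y/14 + y^6, x*y^2, x^2 + x*y/2}; counting standard monomials gives mu = 8. Corank 2; j^3 = x^2*(2*x + y) has shape L^2 M (L != M), so D-series; mu = 8 gives D_8.

D8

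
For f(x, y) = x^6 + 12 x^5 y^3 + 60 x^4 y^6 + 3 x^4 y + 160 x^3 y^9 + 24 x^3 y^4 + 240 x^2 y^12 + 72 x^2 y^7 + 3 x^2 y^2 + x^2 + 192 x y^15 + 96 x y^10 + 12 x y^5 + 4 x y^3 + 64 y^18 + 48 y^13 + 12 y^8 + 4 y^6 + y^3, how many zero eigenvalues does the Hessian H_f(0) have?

The Hessian at 0 is [[2, 0], [0, 0]] of rank 1; hence corank 1.

1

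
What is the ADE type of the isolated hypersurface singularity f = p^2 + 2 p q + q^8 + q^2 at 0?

A_{7}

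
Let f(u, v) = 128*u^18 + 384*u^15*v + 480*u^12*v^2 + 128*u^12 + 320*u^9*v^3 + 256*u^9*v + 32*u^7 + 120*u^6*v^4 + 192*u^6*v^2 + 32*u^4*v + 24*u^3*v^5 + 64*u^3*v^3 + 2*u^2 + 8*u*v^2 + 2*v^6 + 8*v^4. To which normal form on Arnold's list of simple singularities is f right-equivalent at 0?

The Hessian of f at 0 is [[4, 0], [0, 0]] with rank 1, so corank 1. A Groebner basis of the Jacobian ideal J(f) in C{u,v} is {u^3, u^2*v, u/2 + v^2}; counting standard monomials gives mu = 5. Corank 1: A-series; mu = 5 gives A_5.

A_{5}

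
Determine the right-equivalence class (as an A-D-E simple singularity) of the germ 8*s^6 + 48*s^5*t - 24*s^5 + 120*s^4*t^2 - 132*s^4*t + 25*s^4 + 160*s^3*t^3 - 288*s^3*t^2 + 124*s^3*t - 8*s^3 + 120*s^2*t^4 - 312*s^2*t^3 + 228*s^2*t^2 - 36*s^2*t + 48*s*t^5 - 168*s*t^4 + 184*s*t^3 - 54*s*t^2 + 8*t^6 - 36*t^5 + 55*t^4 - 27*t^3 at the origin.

E_6

The Hessian of f at 0 has rank 0. Corank 2; j^3 = -(2*s + 3*t)^3 is a perfect cube, so E-series; the 4-jet and mu = 6 give E_6.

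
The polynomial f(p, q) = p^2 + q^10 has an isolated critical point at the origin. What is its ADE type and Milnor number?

Type A_9, Milnor number mu = 9.

The Hessian of f at 0 is [[2, 0], [0, 0]] with rank 1, so corank 1. A Groebner basis of the Jacobian ideal J(f) in C{p,q} is {q^9, p}; counting standard monomials gives mu = 9. Corank 1: A-series; mu = 9 gives A_9.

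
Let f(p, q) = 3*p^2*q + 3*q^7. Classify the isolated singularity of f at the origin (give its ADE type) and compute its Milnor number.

Type D8, Milnor number mu = 8.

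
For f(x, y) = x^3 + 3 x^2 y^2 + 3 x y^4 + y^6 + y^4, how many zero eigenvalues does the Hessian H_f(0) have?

2

The Hessian at 0 is [[0, 0], [0, 0]] of rank 0; hence corank 2.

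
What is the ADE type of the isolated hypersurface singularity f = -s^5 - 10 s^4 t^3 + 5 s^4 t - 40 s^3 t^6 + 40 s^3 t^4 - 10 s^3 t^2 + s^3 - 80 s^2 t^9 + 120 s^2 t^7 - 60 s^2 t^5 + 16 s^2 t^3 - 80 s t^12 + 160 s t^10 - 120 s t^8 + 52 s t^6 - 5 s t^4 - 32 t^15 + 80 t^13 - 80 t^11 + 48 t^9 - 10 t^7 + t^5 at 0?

E_{8}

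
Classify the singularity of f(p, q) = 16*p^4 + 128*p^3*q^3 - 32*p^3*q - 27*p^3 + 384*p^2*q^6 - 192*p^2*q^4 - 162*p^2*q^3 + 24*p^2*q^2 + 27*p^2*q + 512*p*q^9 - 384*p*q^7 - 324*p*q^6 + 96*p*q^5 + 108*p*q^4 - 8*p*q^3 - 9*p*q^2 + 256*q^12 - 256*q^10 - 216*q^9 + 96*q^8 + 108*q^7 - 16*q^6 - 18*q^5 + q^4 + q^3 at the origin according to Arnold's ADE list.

E_{6}

The Hessian of f at 0 has rank 0. Corank 2; j^3 = -(3*p - q)^3 is a perfect cube, so E-series; the 4-jet and mu = 6 give E_6.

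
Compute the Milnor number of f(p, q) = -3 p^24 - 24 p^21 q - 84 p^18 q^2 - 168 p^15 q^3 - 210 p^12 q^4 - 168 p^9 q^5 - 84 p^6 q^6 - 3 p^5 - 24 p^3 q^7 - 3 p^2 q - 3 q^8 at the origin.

9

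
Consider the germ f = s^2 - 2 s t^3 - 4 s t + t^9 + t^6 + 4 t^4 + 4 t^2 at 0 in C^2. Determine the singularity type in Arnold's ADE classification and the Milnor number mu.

Type A_{8}, Milnor number mu = 8.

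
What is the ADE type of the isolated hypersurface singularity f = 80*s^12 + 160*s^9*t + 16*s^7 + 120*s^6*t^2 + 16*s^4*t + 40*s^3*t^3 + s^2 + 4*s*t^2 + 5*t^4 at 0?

The Hessian of f at 0 has rank 1. Corank 1: A-series; mu = 3 gives A_3.

A3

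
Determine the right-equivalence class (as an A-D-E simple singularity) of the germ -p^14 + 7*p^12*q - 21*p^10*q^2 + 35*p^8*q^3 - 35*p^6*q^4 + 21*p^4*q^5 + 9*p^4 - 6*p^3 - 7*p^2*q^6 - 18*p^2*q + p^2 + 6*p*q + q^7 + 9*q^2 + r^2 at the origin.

The Hessian of f at 0 is [[2, 6, 0], [6, 18, 0], [0, 0, 2]] with rank 2, so corank 1. A Groebner basis of the Jacobian ideal J(f) in C{p,q,r} is {14*p*q/729 + 5*p/6561 + q^4 - 4*q^3/27 + q^2/27 + 5*q/2187, p*q^2 + 4*p*q/27 + p/243 + q^3 + q^2/3 + q/81, p^2 - p/3 - q, r}; counting standard monomials gives mu = 6. Corank 1: A-series; mu = 6 gives A_6.

A_{6}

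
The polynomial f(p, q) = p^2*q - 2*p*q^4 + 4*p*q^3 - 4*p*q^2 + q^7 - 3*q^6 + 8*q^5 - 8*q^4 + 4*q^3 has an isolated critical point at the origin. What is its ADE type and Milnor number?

Type D_{7}, Milnor number mu = 7.

The Hessian of f at 0 is [[0, 0], [0, 0]] with rank 0, so corank 2. A Groebner basis of the Jacobian ideal J(f) in C{p,q} is {-p*q + q^4 - 2*q^3 + 2*q^2, p^3 + 18*p^2/5 - 24*p*q/5 + 56*q^3/5 - 24*q^2/5, p^2*q + 4*p^2/5 + 8*p*q/5 + 28*q^3/5 - 32*q^2/5, p^2/10 + p*q^2 + 6*p*q/5 + 6*q^3/5 - 14*q^2/5}; counting standard monomials gives mu = 7. Corank 2; j^3 = q*(p - 2*q)^2 has shape L^2 M (L != M), so D-series; mu = 7 gives D_7.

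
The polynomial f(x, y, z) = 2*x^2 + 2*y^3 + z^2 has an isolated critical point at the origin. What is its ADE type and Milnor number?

Type A_2, Milnor number mu = 2.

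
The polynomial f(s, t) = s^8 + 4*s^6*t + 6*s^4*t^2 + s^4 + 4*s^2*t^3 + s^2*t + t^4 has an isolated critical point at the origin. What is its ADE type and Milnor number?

The Hessian of f at 0 has rank 0. Corank 2; j^3 = s^2*t has shape L^2 M (L != M), so D-series; mu = 5 gives D_5.

Type D5, Milnor number mu = 5.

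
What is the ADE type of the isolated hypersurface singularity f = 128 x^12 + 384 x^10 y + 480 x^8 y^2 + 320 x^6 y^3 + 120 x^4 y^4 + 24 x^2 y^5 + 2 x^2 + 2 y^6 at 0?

The Hessian of f at 0 has rank 1. Corank 1: A-series; mu = 5 gives A_5.

A5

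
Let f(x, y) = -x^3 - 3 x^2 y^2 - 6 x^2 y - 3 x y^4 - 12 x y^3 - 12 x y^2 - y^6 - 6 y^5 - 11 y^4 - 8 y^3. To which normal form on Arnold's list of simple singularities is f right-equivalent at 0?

E_6

The Hessian of f at 0 has rank 0. Corank 2; j^3 = -(x + 2*y)^3 is a perfect cube, so E-series; the 4-jet and mu = 6 give E_6.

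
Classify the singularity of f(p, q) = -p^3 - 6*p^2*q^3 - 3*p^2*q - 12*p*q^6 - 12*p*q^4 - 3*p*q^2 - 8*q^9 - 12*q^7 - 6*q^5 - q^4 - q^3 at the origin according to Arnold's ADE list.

The Hessian of f at 0 has rank 0. Corank 2; j^3 = -(p + q)^3 is a perfect cube, so E-series; the 4-jet and mu = 6 give E_6.

E_{6}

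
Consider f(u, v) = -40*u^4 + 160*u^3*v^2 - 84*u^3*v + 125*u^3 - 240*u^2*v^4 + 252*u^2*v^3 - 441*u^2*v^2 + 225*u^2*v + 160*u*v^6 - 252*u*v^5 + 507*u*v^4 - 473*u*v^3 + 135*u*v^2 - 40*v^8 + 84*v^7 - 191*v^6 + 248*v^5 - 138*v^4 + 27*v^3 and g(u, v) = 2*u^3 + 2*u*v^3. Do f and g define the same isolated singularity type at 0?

Yes.

The Hessian of f at 0 is [[0, 0], [0, 0]] with rank 0, so corank 2. A Groebner basis of the Jacobian ideal J(f) in C{u,v} is {-390625*u^2/388957 - 468750*u*v/388957 + v^4 - 125*v^3/1166871 - 140625*v^2/388957, u^3 - 421050*u^2/388957 - 505260*u*v/388957 + 419849*v^3/1944785 - 151578*v^2/388957, u^2*v + 1403375*u^2/1166871 + 561350*u*v/388957 - 6298858*v^3/17503065 + 168405*v^2/388957, -1169375*u^2/1166871 + u*v^2 - 467750*u*v/388957 + 10499968*v^3/17503065 - 140325*v^2/388957}; counting standard monomials gives mu = 7. Corank 2; j^3 = (5*u + 3*v)^3 is a perfect cube, so E-series; the 4-jet and mu = 7 give E_7. The Hessian of g at 0 is [[0, 0], [0, 0]] with rank 0, so corank 2. A Groebner basis of the Jacobian ideal J(g) in C{u,v} is {u^3, u*v^2, 3*u^2 + v^3}; counting standard monomials gives mu = 7. Corank 2; j^3 = 2*u^3 is a perfect cube, so E-series; the 4-jet and mu = 7 give E_7. Both have type E_7, hence right-equivalent.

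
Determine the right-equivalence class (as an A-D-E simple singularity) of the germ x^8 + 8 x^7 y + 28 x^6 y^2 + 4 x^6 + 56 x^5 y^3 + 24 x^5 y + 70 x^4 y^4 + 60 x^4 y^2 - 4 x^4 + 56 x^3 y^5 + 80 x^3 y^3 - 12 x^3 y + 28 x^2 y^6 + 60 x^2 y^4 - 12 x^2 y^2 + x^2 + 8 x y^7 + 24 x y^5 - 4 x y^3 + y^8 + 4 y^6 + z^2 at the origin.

The Hessian of f at 0 has rank 2. Corank 1: A-series; mu = 7 gives A_7.

A_{7}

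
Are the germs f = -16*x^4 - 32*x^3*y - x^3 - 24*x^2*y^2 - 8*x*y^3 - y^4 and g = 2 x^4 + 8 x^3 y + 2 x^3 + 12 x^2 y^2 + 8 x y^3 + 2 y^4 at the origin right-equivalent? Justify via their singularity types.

The Hessian of f at 0 has rank 0. Corank 2; j^3 = -x^3 is a perfect cube, so E-series; the 4-jet and mu = 6 give E_6. The Hessian of g at 0 has rank 0. Corank 2; j^3 = 2*x^3 is a perfect cube, so E-series; the 4-jet and mu = 6 give E_6. Both have type E_6, hence right-equivalent.

Yes.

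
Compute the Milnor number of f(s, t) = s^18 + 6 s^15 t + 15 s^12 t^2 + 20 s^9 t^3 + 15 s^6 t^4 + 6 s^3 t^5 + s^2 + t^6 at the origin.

5

The Hessian of f at 0 has rank 1. Corank 1: A-series; mu = 5 gives A_5.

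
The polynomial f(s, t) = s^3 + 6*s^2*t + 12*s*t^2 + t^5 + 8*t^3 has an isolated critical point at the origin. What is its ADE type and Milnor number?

Type E_8, Milnor number mu = 8.

The Hessian of f at 0 has rank 0. Corank 2; j^3 = (s + 2*t)^3 is a perfect cube, so E-series; the 5-jet and mu = 8 give E_8.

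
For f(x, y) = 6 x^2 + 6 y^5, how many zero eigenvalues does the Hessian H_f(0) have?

The Hessian at 0 is [[12, 0], [0, 0]] of rank 1; hence corank 1.

1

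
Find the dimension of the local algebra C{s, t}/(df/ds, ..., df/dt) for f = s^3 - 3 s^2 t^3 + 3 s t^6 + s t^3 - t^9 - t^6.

The Hessian of f at 0 has rank 0. Corank 2; j^3 = s^3 is a perfect cube, so E-series; the 4-jet and mu = 7 give E_7.

7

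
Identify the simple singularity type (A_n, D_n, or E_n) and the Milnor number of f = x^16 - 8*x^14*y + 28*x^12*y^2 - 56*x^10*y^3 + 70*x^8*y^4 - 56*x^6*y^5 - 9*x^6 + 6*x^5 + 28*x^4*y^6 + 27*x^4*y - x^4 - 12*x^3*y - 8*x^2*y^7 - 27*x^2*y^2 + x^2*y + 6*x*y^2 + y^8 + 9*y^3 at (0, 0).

Type D_9, Milnor number mu = 9.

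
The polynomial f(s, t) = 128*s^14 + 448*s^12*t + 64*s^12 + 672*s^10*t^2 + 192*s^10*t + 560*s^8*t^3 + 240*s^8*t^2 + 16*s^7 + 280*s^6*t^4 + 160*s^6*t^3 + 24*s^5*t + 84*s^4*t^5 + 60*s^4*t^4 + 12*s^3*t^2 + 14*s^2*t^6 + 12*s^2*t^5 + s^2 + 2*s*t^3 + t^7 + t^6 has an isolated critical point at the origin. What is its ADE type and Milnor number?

Type A_{6}, Milnor number mu = 6.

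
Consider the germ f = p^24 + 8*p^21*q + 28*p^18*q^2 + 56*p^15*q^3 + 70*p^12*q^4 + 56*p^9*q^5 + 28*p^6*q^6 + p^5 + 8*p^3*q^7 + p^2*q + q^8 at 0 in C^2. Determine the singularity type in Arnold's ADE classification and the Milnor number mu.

Type D_9, Milnor number mu = 9.

The Hessian of f at 0 has rank 0. Corank 2; j^3 = p^2*q has shape L^2 M (L != M), so D-series; mu = 9 gives D_9.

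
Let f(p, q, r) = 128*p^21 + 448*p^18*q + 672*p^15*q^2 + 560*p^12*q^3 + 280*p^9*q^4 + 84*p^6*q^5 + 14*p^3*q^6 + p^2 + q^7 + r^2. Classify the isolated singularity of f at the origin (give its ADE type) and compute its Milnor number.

Type A6, Milnor number mu = 6.

The Hessian of f at 0 is [[2, 0, 0], [0, 0, 0], [0, 0, 2]] with rank 2, so corank 1. A Groebner basis of the Jacobian ideal J(f) in C{p,q,r} is {q^6, p, r}; counting standard monomials gives mu = 6. Corank 1: A-series; mu = 6 gives A_6.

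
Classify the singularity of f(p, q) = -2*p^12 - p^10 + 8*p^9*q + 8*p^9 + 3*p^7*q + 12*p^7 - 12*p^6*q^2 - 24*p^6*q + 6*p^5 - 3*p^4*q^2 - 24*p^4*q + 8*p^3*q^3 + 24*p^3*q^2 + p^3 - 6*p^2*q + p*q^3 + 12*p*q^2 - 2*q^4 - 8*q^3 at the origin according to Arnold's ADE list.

E_7

The Hessian of f at 0 has rank 0. Corank 2; j^3 = (p - 2*q)^3 is a perfect cube, so E-series; the 4-jet and mu = 7 give E_7.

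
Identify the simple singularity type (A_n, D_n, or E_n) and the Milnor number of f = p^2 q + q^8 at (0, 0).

Type D_9, Milnor number mu = 9.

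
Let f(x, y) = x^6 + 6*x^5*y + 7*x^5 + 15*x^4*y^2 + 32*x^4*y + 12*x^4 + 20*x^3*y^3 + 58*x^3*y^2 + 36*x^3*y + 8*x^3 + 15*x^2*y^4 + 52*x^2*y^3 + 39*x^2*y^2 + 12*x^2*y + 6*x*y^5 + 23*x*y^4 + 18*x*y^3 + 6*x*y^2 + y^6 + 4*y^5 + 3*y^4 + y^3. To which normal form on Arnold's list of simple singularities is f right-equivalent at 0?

The Hessian of f at 0 is [[0, 0], [0, 0]] with rank 0, so corank 2. A Groebner basis of the Jacobian ideal J(f) in C{x,y} is {-20*x^2 + x*y^3 - 5*x*y^2 - 20*x*y - 5*y^3/2 - 5*y^2, 32*x^2 + 8*x*y^2 + 32*x*y + y^4 + 4*y^3 + 8*y^2, x^3 - 3*x^2/2 - 9*x*y^2/8 - 3*x*y/2 - 7*y^3/16 - 3*y^2/8, x^2*y + x^2 + 5*x*y^2/4 + x*y + 3*y^3/8 + y^2/4}; counting standard monomials gives mu = 8. Corank 2; j^3 = (2*x + y)^3 is a perfect cube, so E-series; the 5-jet and mu = 8 give E_8.

E_{8}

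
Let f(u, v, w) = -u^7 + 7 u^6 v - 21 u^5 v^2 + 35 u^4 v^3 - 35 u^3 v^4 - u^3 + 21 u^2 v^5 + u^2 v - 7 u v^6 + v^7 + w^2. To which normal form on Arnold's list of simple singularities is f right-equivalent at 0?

The Hessian of f at 0 is [[0, 0, 0], [0, 0, 0], [0, 0, 2]] with rank 1, so corank 2. A Groebner basis of the Jacobian ideal J(f) in C{u,v,w} is {u*v/7 + v^6, u*v^2, u^2 - u*v, w}; counting standard monomials gives mu = 8. Corank 2; j^3 = -u^2*(u - v) has shape L^2 M (L != M), so D-series; mu = 8 gives D_8.

D8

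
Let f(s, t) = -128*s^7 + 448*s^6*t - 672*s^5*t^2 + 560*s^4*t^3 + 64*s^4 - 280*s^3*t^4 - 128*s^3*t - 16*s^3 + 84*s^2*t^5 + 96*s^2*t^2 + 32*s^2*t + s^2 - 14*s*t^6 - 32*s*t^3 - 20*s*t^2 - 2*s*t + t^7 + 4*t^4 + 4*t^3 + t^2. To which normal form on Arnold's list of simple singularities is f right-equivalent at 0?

A_{6}

The Hessian of f at 0 has rank 1. Corank 1: A-series; mu = 6 gives A_6.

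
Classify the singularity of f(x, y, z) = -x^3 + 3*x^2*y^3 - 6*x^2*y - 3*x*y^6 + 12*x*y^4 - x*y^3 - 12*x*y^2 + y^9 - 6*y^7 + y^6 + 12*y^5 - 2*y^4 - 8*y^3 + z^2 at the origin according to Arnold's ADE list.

The Hessian of f at 0 has rank 1. Corank 2; j^3 = -(x + 2*y)^3 is a perfect cube, so E-series; the 4-jet and mu = 7 give E_7.

E_7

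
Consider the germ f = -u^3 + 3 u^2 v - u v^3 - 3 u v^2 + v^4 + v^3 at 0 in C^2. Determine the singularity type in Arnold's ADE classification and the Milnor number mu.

Type E7, Milnor number mu = 7.

The Hessian of f at 0 has rank 0. Corank 2; j^3 = -(u - v)^3 is a perfect cube, so E-series; the 4-jet and mu = 7 give E_7.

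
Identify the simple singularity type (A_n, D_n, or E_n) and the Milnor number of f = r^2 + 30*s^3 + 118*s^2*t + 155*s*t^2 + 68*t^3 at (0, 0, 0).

The Hessian of f at 0 has rank 1. Corank 2; j^3 = (3*s + 4*t)*(10*s^2 + 26*s*t + 17*t^2) splits into three distinct lines over C (the quadratic factor has nonzero discriminant), so D_4.

Type D_4, Milnor number mu = 4.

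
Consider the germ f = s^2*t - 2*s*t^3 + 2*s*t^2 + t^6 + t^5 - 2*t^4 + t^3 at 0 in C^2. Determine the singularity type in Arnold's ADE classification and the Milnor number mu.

The Hessian of f at 0 is [[0, 0], [0, 0]] with rank 0, so corank 2. A Groebner basis of the Jacobian ideal J(f) in C{s,t} is {s^3 - s^2/2 - 5*s*t^2/2 - 5*s*t/2 - 2*t^2, s^2*t + s^2/6 + 11*s*t^2/6 + 7*s*t/6 + t^2, -s*t + t^3 - t^2}; counting standard monomials gives mu = 7. Corank 2; j^3 = t*(s + t)^2 has shape L^2 M (L != M), so D-series; mu = 7 gives D_7.

Type D_{7}, Milnor number mu = 7.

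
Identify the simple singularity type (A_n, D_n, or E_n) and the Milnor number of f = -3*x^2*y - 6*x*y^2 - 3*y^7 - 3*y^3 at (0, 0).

Type D_{8}, Milnor number mu = 8.

The Hessian of f at 0 is [[0, 0], [0, 0]] with rank 0, so corank 2. A Groebner basis of the Jacobian ideal J(f) in C{x,y} is {x^2/7 + y^6 - y^2/7, x^3 + y^3, x*y + y^2}; counting standard monomials gives mu = 8. Corank 2; j^3 = -3*y*(x + y)^2 has shape L^2 M (L != M), so D-series; mu = 8 gives D_8.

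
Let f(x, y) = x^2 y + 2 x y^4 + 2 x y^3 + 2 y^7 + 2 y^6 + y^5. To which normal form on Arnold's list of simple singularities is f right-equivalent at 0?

D_8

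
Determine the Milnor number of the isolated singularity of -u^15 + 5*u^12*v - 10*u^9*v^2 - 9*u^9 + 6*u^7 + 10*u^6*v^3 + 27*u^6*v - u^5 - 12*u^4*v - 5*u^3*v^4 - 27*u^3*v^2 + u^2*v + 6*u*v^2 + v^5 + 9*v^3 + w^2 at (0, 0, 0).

6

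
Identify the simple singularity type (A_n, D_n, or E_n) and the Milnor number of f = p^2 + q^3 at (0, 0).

The Hessian of f at 0 has rank 1. Corank 1: A-series; mu = 2 gives A_2.

Type A_{2}, Milnor number mu = 2.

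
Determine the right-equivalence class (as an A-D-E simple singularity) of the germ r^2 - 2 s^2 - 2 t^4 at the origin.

A_{3}

The Hessian of f at 0 is [[-4, 0, 0], [0, 0, 0], [0, 0, 2]] with rank 2, so corank 1. A Groebner basis of the Jacobian ideal J(f) in C{s,t,r} is {t^3, s, r}; counting standard monomials gives mu = 3. Corank 1: A-series; mu = 3 gives A_3.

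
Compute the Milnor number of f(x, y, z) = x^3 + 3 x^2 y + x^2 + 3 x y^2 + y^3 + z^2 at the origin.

2

The Hessian of f at 0 is [[2, 0, 0], [0, 0, 0], [0, 0, 2]] with rank 2, so corank 1. A Groebner basis of the Jacobian ideal J(f) in C{x,y,z} is {y^2, x, z}; counting standard monomials gives mu = 2. Corank 1: A-series; mu = 2 gives A_2.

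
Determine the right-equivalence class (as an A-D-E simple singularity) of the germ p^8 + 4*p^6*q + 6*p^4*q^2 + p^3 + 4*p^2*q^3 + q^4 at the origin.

The Hessian of f at 0 has rank 0. Corank 2; j^3 = p^3 is a perfect cube, so E-series; the 4-jet and mu = 6 give E_6.

E_{6}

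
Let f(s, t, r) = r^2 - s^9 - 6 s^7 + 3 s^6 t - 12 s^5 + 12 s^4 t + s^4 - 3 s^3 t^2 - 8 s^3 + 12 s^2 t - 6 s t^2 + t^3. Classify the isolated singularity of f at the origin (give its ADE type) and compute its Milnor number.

Type E_{6}, Milnor number mu = 6.

The Hessian of f at 0 has rank 1. Corank 2; j^3 = -(2*s - t)^3 is a perfect cube, so E-series; the 4-jet and mu = 6 give E_6.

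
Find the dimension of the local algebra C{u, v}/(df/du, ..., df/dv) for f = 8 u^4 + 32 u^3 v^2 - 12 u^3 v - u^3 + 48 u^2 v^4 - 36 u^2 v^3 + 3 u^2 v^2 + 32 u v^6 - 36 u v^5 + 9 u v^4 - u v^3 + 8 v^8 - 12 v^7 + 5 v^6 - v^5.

7

The Hessian of f at 0 is [[0, 0], [0, 0]] with rank 0, so corank 2. A Groebner basis of the Jacobian ideal J(f) in C{u,v} is {-3*u^2/7 + v^4 - v^3/7, u^3, u^2*v + u^2/7 + v^3/21, u^2 + u*v^2 + v^3/3}; counting standard monomials gives mu = 7. Corank 2; j^3 = -u^3 is a perfect cube, so E-series; the 4-jet and mu = 7 give E_7.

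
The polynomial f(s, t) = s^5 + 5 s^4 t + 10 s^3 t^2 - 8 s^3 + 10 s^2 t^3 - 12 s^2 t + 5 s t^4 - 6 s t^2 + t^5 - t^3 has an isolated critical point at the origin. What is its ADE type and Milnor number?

Type E_8, Milnor number mu = 8.

The Hessian of f at 0 has rank 0. Corank 2; j^3 = -(2*s + t)^3 is a perfect cube, so E-series; the 5-jet and mu = 8 give E_8.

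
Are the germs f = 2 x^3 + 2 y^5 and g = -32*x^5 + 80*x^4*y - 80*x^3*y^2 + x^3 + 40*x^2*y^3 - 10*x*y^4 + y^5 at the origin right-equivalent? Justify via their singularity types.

Yes.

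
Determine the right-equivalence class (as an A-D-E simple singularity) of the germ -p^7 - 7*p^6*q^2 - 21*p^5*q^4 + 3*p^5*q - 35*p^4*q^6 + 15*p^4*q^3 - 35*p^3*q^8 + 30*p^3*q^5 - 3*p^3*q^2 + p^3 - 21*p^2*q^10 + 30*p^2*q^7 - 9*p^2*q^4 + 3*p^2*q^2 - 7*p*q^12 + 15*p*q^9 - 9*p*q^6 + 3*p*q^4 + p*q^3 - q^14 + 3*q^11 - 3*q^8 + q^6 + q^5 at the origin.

E_7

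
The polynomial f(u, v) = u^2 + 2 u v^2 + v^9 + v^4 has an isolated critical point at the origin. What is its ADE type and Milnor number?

Type A_{8}, Milnor number mu = 8.

The Hessian of f at 0 has rank 1. Corank 1: A-series; mu = 8 gives A_8.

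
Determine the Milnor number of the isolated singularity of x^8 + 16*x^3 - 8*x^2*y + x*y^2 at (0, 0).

9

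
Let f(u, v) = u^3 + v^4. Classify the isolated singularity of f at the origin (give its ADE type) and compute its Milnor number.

The Hessian of f at 0 has rank 0. Corank 2; j^3 = u^3 is a perfect cube, so E-series; the 4-jet and mu = 6 give E_6.

Type E6, Milnor number mu = 6.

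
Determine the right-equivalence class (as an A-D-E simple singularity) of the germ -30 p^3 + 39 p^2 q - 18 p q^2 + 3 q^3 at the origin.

D_{4}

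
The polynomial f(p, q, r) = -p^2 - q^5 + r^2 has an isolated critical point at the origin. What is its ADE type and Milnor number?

The Hessian of f at 0 has rank 2. Corank 1: A-series; mu = 4 gives A_4.

Type A_4, Milnor number mu = 4.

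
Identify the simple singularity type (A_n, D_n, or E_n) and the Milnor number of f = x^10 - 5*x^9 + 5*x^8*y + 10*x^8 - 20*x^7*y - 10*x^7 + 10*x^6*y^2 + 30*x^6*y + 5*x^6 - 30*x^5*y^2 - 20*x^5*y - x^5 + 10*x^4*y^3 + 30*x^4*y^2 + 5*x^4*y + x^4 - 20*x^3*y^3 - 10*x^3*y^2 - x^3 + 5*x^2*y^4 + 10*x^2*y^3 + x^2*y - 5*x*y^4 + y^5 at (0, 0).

The Hessian of f at 0 has rank 0. Corank 2; j^3 = -x^2*(x - y) has shape L^2 M (L != M), so D-series; mu = 6 gives D_6.

Type D_6, Milnor number mu = 6.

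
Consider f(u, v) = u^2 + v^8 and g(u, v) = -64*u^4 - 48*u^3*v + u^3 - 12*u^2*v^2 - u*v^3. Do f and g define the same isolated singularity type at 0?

No.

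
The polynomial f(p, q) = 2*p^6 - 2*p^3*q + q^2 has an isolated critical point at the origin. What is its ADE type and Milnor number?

Type A_{5}, Milnor number mu = 5.

The Hessian of f at 0 has rank 1. Corank 1: A-series; mu = 5 gives A_5.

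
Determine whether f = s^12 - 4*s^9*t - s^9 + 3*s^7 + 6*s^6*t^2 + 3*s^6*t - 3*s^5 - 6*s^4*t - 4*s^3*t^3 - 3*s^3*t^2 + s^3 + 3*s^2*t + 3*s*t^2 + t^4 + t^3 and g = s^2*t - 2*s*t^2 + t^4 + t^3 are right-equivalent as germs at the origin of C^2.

The Hessian of f at 0 has rank 0. Corank 2; j^3 = (s + t)^3 is a perfect cube, so E-series; the 4-jet and mu = 6 give E_6. The Hessian of g at 0 has rank 0. Corank 2; j^3 = t*(s - t)^2 has shape L^2 M (L != M), so D-series; mu = 5 gives D_5. f is E_6 but g is D_5, hence not right-equivalent.

No.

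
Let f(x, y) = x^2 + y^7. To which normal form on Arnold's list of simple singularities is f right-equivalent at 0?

The Hessian of f at 0 is [[2, 0], [0, 0]] with rank 1, so corank 1. A Groebner basis of the Jacobian ideal J(f) in C{x,y} is {y^6, x}; counting standard monomials gives mu = 6. Corank 1: A-series; mu = 6 gives A_6.

A_6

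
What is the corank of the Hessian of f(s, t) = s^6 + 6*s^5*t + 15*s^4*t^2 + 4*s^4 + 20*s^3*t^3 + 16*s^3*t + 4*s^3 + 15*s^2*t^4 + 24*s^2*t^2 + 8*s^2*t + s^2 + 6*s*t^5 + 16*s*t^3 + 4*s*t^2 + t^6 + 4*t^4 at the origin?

1

The Hessian at 0 is [[2, 0], [0, 0]] of rank 1; hence corank 1.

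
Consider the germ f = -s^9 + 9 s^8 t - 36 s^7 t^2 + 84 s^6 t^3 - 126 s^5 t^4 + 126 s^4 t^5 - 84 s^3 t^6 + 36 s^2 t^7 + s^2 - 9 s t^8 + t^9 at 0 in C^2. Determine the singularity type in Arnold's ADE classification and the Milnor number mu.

Type A8, Milnor number mu = 8.

The Hessian of f at 0 has rank 1. Corank 1: A-series; mu = 8 gives A_8.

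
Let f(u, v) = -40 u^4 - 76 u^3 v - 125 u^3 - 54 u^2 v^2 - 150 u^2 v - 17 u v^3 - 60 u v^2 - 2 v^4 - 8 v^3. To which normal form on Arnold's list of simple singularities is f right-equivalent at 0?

E_7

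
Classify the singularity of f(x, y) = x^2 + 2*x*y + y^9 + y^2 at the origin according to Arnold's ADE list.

A_{8}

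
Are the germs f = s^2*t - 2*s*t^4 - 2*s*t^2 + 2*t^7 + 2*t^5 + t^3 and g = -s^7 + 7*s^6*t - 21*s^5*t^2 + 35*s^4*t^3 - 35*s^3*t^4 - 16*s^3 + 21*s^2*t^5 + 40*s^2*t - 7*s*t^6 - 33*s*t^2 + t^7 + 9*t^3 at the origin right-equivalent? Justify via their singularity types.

The Hessian of f at 0 is [[0, 0], [0, 0]] with rank 0, so corank 2. A Groebner basis of the Jacobian ideal J(f) in C{s,t} is {s^2/6 + s*t^3 - 4*s*t/3 + 7*t^2/6, -s*t + t^4 + t^2, s^3 - 3*s*t^2 + 2*t^3, s^2*t - 2*s*t^2 + t^3}; counting standard monomials gives mu = 8. Corank 2; j^3 = t*(s - t)^2 has shape L^2 M (L != M), so D-series; mu = 8 gives D_8. The Hessian of g at 0 is [[0, 0], [0, 0]] with rank 0, so corank 2. A Groebner basis of the Jacobian ideal J(g) in C{s,t} is {16384*s*t/7 + t^6 - 12288*t^2/7, s*t^2 - 3*t^3/4, s^2 - 7*s*t/4 + 3*t^2/4}; counting standard monomials gives mu = 8. Corank 2; j^3 = -(s - t)*(4*s - 3*t)^2 has shape L^2 M (L != M), so D-series; mu = 8 gives D_8. Both have type D_8, hence right-equivalent.

Yes.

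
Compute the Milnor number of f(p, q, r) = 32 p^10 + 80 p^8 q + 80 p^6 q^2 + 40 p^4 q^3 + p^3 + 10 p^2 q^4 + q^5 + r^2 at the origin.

The Hessian of f at 0 has rank 1. Corank 2; j^3 = p^3 is a perfect cube, so E-series; the 5-jet and mu = 8 give E_8.

8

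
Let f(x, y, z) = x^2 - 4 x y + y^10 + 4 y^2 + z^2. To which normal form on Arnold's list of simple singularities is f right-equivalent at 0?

A_{9}

The Hessian of f at 0 has rank 2. Corank 1: A-series; mu = 9 gives A_9.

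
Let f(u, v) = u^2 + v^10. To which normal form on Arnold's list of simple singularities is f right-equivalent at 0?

The Hessian of f at 0 has rank 1. Corank 1: A-series; mu = 9 gives A_9.

A_{9}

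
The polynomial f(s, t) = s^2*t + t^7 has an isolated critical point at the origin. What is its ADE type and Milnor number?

Type D8, Milnor number mu = 8.

The Hessian of f at 0 is [[0, 0], [0, 0]] with rank 0, so corank 2. A Groebner basis of the Jacobian ideal J(f) in C{s,t} is {s^2/7 + t^6, s^3, s*t}; counting standard monomials gives mu = 8. Corank 2; j^3 = s^2*t has shape L^2 M (L != M), so D-series; mu = 8 gives D_8.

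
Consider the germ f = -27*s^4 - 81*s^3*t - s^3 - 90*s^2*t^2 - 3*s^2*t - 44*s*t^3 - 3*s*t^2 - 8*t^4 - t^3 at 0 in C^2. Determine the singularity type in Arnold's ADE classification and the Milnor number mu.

The Hessian of f at 0 has rank 0. Corank 2; j^3 = -(s + t)^3 is a perfect cube, so E-series; the 4-jet and mu = 7 give E_7.

Type E_7, Milnor number mu = 7.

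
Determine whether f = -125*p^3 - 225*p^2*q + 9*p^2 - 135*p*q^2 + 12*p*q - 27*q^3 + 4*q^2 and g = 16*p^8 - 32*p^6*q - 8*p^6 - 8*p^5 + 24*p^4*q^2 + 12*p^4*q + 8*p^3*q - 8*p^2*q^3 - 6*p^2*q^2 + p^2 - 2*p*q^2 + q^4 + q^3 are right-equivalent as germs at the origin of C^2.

Yes.

The Hessian of f at 0 is [[18, 12], [12, 8]] with rank 1, so corank 1. A Groebner basis of the Jacobian ideal J(f) in C{p,q} is {q^2, p + 2*q/3}; counting standard monomials gives mu = 2. Corank 1: A-series; mu = 2 gives A_2. The Hessian of g at 0 is [[2, 0], [0, 0]] with rank 1, so corank 1. A Groebner basis of the Jacobian ideal J(g) in C{p,q} is {q^2, p}; counting standard monomials gives mu = 2. Corank 1: A-series; mu = 2 gives A_2. Both have type A_2, hence right-equivalent.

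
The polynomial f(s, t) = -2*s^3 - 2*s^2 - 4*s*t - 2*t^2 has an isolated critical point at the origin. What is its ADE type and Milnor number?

The Hessian of f at 0 has rank 1. Corank 1: A-series; mu = 2 gives A_2.

Type A_{2}, Milnor number mu = 2.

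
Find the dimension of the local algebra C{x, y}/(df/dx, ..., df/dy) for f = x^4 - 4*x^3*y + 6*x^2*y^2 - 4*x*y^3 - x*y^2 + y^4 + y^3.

The Hessian of f at 0 is [[0, 0], [0, 0]] with rank 0, so corank 2. A Groebner basis of the Jacobian ideal J(f) in C{x,y} is {x^3 - y^2/4, y^3, x*y - y^2}; counting standard monomials gives mu = 5. Corank 2; j^3 = -y^2*(x - y) has shape L^2 M (L != M), so D-series; mu = 5 gives D_5.

5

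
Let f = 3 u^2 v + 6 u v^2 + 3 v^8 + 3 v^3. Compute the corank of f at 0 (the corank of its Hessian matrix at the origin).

Hessian at 0 has rank 0.

2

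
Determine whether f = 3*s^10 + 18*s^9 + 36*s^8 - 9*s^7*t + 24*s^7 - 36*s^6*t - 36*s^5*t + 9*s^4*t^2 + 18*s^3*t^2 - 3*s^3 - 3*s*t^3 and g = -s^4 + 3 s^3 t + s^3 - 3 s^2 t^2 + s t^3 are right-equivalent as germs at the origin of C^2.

Yes.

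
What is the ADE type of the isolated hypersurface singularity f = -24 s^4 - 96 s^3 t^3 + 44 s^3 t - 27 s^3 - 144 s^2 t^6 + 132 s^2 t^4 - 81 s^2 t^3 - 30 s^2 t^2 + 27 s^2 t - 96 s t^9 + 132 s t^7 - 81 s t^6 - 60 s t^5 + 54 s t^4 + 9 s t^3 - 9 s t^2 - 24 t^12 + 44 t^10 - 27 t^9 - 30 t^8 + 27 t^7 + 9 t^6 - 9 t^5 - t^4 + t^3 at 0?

E_{7}

The Hessian of f at 0 has rank 0. Corank 2; j^3 = -(3*s - t)^3 is a perfect cube, so E-series; the 4-jet and mu = 7 give E_7.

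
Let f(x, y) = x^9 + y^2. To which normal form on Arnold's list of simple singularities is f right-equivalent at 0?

A_{8}

The Hessian of f at 0 has rank 1. Corank 1: A-series; mu = 8 gives A_8.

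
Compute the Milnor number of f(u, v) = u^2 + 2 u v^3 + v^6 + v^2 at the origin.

1

The Hessian of f at 0 is [[2, 0], [0, 2]] with rank 2, so corank 0. A Groebner basis of the Jacobian ideal J(f) in C{u,v} is {u, v}; counting standard monomials gives mu = 1. Corank 0: nondegenerate Morse point, so A_1.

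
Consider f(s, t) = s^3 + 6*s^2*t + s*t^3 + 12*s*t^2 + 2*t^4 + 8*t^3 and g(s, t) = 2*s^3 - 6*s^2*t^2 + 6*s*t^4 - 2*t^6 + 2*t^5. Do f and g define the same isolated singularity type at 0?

The Hessian of f at 0 is [[0, 0], [0, 0]] with rank 0, so corank 2. A Groebner basis of the Jacobian ideal J(f) in C{s,t} is {s^3 + 6*s^2*t + 48*s^2 + 192*s*t + 192*t^2, -6*s^2 + s*t^2 - 24*s*t - 24*t^2, 3*s^2 + 12*s*t + t^3 + 12*t^2}; counting standard monomials gives mu = 7. Corank 2; j^3 = (s + 2*t)^3 is a perfect cube, so E-series; the 4-jet and mu = 7 give E_7. The Hessian of g at 0 is [[0, 0], [0, 0]] with rank 0, so corank 2. A Groebner basis of the Jacobian ideal J(g) in C{s,t} is {t^4, s^3, -s^2/2 + s*t^2}; counting standard monomials gives mu = 8. Corank 2; j^3 = 2*s^3 is a perfect cube, so E-series; the 5-jet and mu = 8 give E_8. f is E_7 but g is E_8, hence not right-equivalent.

No.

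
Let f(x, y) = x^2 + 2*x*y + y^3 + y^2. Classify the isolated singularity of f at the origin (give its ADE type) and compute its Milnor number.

Type A_2, Milnor number mu = 2.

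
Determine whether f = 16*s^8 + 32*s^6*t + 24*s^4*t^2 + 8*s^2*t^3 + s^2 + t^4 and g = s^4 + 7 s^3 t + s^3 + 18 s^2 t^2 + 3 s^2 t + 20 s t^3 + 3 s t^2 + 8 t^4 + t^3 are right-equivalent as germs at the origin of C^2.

No.

The Hessian of f at 0 has rank 1. Corank 1: A-series; mu = 3 gives A_3. The Hessian of g at 0 has rank 0. Corank 2; j^3 = (s + t)^3 is a perfect cube, so E-series; the 4-jet and mu = 7 give E_7. f is A_3 but g is E_7, hence not right-equivalent.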